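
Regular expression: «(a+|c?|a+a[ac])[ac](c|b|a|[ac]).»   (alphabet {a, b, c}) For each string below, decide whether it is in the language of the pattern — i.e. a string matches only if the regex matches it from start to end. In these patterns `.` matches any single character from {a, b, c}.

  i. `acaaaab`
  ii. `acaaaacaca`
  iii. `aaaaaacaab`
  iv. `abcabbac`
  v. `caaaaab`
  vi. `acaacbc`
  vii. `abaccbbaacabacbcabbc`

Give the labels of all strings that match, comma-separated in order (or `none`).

i → no match
ii → no match
iii → match
iv → no match
v → no match
vi → no match
vii → no match

iii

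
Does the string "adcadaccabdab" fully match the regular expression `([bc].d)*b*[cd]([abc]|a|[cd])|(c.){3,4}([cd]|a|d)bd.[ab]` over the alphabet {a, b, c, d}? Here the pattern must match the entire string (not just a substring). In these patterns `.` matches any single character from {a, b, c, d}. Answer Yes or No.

No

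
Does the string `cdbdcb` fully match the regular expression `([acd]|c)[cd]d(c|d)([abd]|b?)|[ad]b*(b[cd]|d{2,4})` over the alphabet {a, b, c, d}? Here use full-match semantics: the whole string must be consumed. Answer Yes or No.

No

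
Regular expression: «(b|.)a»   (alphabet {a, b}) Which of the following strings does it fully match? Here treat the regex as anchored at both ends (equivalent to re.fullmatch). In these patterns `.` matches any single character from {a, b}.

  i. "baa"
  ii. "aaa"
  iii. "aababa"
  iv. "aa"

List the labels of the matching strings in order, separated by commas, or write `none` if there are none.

i → no match
ii → no match
iii → no match
iv → match

iv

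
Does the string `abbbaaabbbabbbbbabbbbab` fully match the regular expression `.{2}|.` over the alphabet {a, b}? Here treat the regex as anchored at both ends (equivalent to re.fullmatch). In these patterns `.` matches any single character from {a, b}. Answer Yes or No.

No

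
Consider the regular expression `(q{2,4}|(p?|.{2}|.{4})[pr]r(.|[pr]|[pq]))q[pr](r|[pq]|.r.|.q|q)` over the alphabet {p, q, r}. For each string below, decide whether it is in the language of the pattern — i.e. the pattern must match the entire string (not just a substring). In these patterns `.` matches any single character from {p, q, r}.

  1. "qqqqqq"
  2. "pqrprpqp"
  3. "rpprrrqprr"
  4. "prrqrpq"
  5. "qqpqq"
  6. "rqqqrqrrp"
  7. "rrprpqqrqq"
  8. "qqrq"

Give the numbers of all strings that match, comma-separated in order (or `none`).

4

1 → no match
2 → no match
3 → no match
4 → match
5 → no match
6 → no match
7 → no match
8 → no match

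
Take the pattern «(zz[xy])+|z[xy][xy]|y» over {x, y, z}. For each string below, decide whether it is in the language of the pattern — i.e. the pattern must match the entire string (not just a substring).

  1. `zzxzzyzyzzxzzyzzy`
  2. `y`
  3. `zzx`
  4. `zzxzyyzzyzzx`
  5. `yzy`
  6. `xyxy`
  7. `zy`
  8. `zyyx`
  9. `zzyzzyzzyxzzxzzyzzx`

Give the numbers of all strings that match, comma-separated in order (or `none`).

1 → no match
2. `y` → match
3. `zzx` → match
4. `zzxzyyzzyzzx` → no match
5. `yzy` → no match
6. `xyxy` → no match
7. `zy` → no match
8. `zyyx` → no match
9 → no match

2, 3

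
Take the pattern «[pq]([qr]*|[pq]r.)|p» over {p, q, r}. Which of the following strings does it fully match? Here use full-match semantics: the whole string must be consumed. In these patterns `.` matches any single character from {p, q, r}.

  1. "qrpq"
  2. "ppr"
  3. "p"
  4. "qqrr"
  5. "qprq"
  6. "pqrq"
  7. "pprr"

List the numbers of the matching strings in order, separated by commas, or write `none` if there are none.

1 → no match
2 → no match
3 → match
4 → match
5 → match
6 → match
7 → match

3, 4, 5, 6, 7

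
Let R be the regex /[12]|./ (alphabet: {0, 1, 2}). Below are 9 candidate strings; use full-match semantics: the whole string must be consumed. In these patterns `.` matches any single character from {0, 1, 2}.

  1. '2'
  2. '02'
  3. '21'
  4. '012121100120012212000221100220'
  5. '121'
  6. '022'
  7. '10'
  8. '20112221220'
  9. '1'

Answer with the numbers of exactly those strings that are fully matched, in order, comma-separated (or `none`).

1 → match
2 → no match
3 → no match
4 → no match
5 → no match
6 → no match
7 → no match
8 → no match
9 → match

1, 9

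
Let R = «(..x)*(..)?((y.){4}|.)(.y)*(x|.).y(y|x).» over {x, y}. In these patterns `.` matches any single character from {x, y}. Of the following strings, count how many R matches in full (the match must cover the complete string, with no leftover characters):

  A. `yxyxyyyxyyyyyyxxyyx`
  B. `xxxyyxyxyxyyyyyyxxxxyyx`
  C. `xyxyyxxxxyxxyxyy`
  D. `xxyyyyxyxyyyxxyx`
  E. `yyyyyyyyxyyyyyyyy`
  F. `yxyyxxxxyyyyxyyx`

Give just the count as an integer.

2

A → match
B → no match
C → no match
D → no match
E → match
F → no match
Total matched: 2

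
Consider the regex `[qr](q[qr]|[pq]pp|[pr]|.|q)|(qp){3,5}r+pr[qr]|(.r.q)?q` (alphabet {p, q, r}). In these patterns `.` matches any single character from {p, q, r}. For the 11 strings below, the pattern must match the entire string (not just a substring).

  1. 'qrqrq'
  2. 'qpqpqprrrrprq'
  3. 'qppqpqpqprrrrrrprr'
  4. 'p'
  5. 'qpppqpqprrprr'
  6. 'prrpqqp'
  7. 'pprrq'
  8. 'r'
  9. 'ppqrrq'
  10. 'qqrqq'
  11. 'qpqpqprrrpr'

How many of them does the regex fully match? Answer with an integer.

1 → no match
2 → match
3 → no match
4 → no match
5 → no match
6 → no match
7 → no match
8 → no match
9 → no match
10 → no match
11 → no match
Total matched: 1

1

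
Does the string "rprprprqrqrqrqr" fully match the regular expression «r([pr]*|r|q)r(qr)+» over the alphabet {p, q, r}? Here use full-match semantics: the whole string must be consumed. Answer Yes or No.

Yes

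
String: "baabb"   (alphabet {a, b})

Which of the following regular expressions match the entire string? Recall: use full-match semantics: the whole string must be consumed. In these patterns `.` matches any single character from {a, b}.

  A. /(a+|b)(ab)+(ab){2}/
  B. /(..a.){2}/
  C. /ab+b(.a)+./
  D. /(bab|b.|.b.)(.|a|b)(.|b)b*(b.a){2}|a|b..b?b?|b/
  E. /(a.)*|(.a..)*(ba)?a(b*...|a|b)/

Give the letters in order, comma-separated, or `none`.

D

A → no match — must end with "ab"
B → no match
C → no match — must start with "ab"
D → match
E → no match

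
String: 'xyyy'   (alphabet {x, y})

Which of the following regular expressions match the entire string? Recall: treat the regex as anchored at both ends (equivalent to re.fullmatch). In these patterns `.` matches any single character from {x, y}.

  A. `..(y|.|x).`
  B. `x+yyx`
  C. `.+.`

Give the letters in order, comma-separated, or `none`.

A, C

A → match
B → no match — must end with 'xyyx'
C → match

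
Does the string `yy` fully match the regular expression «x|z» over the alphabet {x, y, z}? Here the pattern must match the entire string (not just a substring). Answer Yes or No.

No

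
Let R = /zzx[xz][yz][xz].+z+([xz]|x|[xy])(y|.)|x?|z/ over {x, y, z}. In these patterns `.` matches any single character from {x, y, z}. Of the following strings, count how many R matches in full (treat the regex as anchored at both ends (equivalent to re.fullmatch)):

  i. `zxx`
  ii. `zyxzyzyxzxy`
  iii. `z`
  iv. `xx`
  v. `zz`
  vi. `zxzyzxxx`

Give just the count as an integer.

1

i. `zxx` → no match
ii. `zyxzyzyxzxy` → no match
iii. `z` → match
iv. `xx` → no match
v. `zz` → no match
vi. `zxzyzxxx` → no match
Total matched: 1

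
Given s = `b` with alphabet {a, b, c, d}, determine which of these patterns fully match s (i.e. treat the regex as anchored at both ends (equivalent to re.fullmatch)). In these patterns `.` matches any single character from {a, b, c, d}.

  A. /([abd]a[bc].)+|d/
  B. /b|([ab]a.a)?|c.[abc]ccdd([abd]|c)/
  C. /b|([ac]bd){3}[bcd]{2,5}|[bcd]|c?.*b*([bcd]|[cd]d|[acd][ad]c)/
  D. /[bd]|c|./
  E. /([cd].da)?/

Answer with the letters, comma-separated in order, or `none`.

B, C, D

A → no match
B → match
C → match
D → match
E → no match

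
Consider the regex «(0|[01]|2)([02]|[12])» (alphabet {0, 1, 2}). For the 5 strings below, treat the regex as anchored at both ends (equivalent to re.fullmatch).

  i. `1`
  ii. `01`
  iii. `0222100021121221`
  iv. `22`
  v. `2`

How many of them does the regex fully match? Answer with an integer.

i → no match
ii → match
iii → no match
iv → match
v → no match
Total matched: 2

2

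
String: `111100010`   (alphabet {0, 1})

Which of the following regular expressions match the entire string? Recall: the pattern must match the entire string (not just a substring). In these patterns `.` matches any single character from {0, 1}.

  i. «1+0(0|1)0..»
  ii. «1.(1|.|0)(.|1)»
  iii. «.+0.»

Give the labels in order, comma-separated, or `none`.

i

i → match
ii → no match
iii → no match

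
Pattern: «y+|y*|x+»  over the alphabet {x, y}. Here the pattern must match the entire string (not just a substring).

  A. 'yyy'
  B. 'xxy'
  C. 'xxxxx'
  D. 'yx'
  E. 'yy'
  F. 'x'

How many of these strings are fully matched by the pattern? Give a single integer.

4

A → match
B → no match
C → match
D → no match
E → match
F → match
Total matched: 4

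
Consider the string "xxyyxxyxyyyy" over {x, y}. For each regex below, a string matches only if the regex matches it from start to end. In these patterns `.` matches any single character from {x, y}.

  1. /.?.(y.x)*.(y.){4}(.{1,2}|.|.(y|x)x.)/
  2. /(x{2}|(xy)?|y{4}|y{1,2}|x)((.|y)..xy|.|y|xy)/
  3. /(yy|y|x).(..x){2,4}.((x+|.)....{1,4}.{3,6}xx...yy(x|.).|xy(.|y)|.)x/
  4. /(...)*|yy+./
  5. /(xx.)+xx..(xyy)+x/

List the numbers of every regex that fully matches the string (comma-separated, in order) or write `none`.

1 → no match
2 → no match
3 → no match — must end with "x"
4 → match
5 → no match — must end with "xyyx"

4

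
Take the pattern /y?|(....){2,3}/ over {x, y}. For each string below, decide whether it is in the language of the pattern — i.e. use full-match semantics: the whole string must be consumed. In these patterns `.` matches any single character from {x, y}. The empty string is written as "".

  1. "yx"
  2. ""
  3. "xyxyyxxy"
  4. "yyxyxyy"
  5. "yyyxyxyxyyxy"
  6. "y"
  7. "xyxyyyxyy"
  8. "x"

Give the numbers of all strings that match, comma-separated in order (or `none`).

1. "yx" → no match
2. "" → match
3. "xyxyyxxy" → match
4. "yyxyxyy" → no match
5. "yyyxyxyxyyxy" → match
6. "y" → match
7. "xyxyyyxyy" → no match
8. "x" → no match

2, 3, 5, 6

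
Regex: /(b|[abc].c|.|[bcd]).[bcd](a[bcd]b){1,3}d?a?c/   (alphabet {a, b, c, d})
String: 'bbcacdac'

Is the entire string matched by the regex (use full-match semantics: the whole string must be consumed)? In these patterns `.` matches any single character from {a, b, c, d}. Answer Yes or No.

No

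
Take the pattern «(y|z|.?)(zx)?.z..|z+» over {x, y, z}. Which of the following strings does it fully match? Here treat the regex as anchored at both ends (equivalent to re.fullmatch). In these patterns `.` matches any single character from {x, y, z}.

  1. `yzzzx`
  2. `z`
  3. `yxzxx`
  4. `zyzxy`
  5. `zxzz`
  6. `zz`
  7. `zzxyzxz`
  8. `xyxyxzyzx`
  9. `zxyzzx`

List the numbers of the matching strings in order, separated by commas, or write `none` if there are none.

1. `yzzzx` → match
2. `z` → match
3. `yxzxx` → match
4. `zyzxy` → match
5. `zxzz` → no match
6. `zz` → match
7. `zzxyzxz` → match
8. `xyxyxzyzx` → no match
9. `zxyzzx` → match

1, 2, 3, 4, 6, 7, 9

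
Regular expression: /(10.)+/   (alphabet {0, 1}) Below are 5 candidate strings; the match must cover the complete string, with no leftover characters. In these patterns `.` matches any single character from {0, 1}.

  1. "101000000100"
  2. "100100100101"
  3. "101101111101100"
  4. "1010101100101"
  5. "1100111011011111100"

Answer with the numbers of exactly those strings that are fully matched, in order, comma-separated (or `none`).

2

1. "101000000100" → no match
2. "100100100101" → match
3 → no match
4 → no match
5 → no match — must start with "10"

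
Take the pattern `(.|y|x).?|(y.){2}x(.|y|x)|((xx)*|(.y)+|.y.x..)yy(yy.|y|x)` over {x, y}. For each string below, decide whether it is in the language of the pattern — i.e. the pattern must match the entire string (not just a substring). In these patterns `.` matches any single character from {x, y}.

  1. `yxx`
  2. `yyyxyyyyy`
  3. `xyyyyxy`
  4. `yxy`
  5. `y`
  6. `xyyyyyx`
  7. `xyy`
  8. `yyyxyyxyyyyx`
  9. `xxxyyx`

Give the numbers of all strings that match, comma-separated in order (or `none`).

1 → no match
2 → match
3 → no match
4 → no match
5 → match
6 → match
7 → no match
8 → no match
9 → no match

2, 5, 6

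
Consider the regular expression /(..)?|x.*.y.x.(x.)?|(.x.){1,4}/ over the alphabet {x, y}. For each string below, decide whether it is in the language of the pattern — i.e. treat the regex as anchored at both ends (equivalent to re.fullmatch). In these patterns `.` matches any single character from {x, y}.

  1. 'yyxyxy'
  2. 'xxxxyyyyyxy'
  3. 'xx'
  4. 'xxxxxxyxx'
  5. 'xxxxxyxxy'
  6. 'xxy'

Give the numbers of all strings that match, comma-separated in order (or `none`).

2, 3, 4, 5, 6

1 → no match
2 → match
3 → match
4 → match
5 → match
6 → match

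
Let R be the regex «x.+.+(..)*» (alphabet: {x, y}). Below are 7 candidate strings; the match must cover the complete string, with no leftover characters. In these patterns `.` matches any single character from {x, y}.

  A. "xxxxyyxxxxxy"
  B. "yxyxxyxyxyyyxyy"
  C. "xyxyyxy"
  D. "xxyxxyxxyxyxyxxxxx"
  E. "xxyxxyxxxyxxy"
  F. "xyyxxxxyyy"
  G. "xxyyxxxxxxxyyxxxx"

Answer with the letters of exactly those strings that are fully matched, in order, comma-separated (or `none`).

A, C, D, E, F, G

A. "xxxxyyxxxxxy" → match
B → no match — must start with "x"
C. "xyxyyxy" → match
D → match
E → match
F. "xyyxxxxyyy" → match
G → match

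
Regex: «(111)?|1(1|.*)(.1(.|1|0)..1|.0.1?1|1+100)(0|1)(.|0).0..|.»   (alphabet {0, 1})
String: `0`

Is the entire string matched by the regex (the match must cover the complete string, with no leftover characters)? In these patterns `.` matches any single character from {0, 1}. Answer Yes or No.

Yes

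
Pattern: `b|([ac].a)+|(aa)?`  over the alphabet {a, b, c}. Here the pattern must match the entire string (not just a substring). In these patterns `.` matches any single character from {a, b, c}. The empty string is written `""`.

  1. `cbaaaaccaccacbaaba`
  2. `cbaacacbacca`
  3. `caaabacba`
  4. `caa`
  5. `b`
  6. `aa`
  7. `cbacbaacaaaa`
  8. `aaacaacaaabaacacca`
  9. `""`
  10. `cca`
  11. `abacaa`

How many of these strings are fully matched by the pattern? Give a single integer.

11

1 → match
2 → match
3 → match
4 → match
5 → match
6 → match
7 → match
8 → match
9 → match
10 → match
11 → match
Total matched: 11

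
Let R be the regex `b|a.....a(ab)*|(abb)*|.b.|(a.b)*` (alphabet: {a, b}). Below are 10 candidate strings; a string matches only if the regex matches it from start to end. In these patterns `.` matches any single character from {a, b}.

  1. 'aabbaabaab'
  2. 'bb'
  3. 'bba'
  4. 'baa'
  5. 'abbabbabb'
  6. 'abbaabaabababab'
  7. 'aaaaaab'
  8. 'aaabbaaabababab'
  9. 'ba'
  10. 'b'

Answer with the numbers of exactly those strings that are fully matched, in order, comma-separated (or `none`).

1. 'aabbaabaab' → no match
2. 'bb' → no match
3. 'bba' → match
4. 'baa' → no match
5. 'abbabbabb' → match
6 → match
7. 'aaaaaab' → no match
8 → match
9. 'ba' → no match
10. 'b' → match

3, 5, 6, 8, 10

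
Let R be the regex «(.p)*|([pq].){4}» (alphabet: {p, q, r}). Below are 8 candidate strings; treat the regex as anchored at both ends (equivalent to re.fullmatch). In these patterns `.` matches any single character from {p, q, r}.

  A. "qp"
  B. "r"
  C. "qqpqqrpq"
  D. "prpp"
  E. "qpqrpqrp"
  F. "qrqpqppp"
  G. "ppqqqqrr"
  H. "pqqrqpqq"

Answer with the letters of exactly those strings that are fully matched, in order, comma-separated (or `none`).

A, C, F, H

A → match
B → no match
C → match
D → no match
E → no match
F → match
G → no match
H → match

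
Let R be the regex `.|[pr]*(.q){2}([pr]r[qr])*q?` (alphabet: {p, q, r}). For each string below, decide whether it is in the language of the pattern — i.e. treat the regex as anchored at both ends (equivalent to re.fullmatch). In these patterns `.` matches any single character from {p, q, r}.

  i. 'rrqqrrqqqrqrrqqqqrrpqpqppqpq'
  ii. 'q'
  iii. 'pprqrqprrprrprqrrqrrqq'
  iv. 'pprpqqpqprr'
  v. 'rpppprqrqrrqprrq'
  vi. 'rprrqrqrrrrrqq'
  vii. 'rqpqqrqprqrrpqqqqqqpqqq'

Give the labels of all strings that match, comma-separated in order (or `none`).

ii, iii, iv, v, vi

i → no match
ii. 'q' → match
iii → match
iv. 'pprpqqpqprr' → match
v → match
vi → match
vii → no match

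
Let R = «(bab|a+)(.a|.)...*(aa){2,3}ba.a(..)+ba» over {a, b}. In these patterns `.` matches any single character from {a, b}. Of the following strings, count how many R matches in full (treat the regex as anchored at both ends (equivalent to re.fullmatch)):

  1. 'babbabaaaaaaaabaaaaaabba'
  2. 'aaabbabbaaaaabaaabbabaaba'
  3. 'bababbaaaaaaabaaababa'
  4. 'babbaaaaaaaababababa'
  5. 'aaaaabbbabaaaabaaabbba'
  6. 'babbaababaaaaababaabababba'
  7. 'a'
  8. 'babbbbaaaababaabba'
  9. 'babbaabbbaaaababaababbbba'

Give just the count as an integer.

8

1 → match
2 → match
3 → match
4 → match
5 → match
6 → match
7 → no match — must end with 'ba'
8 → match
9 → match
Total matched: 8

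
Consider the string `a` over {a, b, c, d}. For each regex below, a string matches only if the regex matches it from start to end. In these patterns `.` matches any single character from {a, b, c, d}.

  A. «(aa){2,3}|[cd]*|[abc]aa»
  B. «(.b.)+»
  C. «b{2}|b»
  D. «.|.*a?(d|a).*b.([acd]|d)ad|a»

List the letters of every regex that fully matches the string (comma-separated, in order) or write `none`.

A → no match
B → no match
C → no match — must start with `b`
D → match

D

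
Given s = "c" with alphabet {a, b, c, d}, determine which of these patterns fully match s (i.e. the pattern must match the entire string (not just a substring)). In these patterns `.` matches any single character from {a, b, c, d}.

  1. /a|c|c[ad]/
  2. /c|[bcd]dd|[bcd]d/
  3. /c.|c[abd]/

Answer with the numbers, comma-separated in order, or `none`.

1 → match
2 → match
3 → no match

1, 2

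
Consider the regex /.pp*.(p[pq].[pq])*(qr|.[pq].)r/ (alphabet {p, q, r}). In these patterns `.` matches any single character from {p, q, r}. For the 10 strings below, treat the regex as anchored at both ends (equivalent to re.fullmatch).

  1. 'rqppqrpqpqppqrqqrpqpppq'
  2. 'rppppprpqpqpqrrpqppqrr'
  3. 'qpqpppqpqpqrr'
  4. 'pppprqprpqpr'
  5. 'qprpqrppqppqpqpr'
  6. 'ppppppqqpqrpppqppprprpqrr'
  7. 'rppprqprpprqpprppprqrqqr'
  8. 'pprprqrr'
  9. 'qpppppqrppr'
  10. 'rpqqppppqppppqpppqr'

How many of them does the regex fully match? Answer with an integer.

1 → no match — must end with 'r'
2 → no match
3 → no match
4 → no match
5 → no match
6 → no match
7 → no match
8 → no match
9 → match
10 → no match
Total matched: 1

1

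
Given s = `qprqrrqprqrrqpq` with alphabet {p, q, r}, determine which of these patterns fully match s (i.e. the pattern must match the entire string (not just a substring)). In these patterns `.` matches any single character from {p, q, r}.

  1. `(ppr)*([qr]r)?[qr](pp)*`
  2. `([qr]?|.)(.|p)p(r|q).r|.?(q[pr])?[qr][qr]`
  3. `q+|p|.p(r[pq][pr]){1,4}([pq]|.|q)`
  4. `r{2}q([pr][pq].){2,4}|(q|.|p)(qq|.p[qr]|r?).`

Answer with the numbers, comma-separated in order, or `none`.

1 → no match
2 → no match
3 → match
4 → no match

3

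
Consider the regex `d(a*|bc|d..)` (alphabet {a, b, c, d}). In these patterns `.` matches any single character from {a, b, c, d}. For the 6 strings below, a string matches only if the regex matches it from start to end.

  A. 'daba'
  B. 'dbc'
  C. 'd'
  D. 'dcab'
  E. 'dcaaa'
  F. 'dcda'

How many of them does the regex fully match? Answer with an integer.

2

A. 'daba' → no match
B. 'dbc' → match
C. 'd' → match
D. 'dcab' → no match
E. 'dcaaa' → no match
F. 'dcda' → no match
Total matched: 2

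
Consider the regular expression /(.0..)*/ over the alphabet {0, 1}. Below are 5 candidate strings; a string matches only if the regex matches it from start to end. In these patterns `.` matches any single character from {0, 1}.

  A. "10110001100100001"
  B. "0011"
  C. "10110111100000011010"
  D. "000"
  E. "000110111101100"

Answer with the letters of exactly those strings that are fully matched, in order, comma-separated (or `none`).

A → no match
B → match
C → no match
D → no match
E → no match

B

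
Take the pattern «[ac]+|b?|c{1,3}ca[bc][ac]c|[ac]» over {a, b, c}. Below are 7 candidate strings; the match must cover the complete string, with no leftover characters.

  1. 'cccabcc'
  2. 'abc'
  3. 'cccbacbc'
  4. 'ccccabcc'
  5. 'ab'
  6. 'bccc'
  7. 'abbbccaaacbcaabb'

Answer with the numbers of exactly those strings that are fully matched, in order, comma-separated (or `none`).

1, 4

1 → match
2 → no match
3 → no match
4 → match
5 → no match
6 → no match
7 → no match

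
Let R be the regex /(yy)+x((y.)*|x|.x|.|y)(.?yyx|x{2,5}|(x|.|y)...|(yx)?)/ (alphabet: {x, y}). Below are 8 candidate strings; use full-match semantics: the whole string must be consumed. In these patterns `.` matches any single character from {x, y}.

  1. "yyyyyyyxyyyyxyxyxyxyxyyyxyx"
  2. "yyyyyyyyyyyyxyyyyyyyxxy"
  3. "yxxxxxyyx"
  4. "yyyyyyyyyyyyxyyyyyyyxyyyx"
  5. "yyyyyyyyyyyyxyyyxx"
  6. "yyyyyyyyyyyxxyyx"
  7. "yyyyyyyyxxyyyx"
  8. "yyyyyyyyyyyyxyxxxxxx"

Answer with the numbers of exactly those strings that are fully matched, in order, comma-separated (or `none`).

2, 4, 5, 7, 8

1 → no match
2 → match
3. "yxxxxxyyx" → no match — must start with "yy"
4 → match
5 → match
6 → no match
7 → match
8 → match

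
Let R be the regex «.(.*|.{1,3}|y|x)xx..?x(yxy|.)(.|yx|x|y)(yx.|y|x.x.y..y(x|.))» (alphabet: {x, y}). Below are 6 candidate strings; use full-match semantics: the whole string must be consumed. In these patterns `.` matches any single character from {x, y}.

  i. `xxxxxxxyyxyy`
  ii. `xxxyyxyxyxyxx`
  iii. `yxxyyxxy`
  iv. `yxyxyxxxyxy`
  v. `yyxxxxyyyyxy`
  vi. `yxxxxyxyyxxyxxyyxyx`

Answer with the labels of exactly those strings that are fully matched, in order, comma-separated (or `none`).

ii, vi

i → no match
ii → match
iii → no match
iv → no match
v → no match
vi → match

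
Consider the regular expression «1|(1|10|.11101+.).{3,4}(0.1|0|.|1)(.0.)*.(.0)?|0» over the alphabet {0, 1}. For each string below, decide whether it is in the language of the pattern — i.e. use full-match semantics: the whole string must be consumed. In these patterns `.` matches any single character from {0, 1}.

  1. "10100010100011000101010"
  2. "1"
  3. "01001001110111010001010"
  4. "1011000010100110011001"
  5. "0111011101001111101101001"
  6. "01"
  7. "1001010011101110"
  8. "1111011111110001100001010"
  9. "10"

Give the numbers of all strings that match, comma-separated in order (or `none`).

2, 8

1 → no match
2 → match
3 → no match
4 → no match
5 → no match
6 → no match
7 → no match
8 → match
9 → no match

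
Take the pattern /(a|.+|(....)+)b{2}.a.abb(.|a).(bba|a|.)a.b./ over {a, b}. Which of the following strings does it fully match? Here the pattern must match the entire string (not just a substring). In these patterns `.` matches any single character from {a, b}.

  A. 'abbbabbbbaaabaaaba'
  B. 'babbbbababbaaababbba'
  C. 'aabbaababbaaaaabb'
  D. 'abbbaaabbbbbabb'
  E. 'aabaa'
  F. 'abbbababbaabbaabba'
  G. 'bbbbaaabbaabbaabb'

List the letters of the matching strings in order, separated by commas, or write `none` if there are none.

A → no match
B → no match
C → match
D → no match
E. 'aabaa' → no match
F → match
G → no match

C, F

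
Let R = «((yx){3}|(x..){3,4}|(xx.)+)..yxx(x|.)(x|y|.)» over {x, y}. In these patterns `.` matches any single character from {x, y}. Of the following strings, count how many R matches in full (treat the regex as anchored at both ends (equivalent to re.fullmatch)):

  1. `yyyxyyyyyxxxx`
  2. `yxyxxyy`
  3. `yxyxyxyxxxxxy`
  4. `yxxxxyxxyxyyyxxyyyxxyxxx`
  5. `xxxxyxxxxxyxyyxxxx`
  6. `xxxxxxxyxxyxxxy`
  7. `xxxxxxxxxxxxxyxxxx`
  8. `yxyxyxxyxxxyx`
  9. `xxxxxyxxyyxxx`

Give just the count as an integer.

0

1 → no match
2 → no match
3 → no match
4 → no match
5 → no match
6 → no match
7 → no match
8 → no match
9 → no match
Total matched: 0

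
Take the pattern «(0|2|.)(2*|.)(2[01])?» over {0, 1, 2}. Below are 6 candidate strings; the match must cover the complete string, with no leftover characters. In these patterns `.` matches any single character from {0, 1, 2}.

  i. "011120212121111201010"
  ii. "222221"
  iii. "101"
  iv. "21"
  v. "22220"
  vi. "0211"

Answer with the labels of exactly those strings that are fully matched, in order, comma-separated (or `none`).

ii, iv, v

i → no match
ii → match
iii → no match
iv → match
v → match
vi → no match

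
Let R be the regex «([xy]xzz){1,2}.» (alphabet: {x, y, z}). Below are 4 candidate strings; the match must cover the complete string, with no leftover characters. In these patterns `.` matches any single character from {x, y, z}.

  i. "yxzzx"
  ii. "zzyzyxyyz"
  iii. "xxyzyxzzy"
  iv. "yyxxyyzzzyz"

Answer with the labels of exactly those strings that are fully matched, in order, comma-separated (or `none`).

i → match
ii → no match
iii → no match
iv → no match

i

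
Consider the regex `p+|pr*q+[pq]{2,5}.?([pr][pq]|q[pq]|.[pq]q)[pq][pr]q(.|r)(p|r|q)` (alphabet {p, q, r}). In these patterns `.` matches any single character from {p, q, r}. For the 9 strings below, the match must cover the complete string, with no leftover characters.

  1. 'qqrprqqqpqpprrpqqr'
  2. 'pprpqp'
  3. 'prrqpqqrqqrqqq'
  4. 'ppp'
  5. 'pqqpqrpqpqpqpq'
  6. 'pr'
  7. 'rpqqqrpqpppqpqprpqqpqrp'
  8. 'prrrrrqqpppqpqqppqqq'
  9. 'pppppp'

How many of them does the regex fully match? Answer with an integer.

4

1 → no match — must start with 'p'
2 → no match
3 → match
4 → match
5 → no match
6 → no match
7 → no match — must start with 'p'
8 → match
9 → match
Total matched: 4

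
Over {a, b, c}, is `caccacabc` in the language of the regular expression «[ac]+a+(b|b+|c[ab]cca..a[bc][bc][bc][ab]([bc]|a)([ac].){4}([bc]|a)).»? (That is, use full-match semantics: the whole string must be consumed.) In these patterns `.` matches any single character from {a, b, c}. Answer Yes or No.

Yes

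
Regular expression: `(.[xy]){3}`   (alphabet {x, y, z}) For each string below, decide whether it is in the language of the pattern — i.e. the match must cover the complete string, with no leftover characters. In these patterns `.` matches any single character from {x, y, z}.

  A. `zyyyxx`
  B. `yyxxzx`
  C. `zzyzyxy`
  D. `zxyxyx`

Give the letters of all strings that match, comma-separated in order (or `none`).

A. `zyyyxx` → match
B. `yyxxzx` → match
C. `zzyzyxy` → no match
D. `zxyxyx` → match

A, B, D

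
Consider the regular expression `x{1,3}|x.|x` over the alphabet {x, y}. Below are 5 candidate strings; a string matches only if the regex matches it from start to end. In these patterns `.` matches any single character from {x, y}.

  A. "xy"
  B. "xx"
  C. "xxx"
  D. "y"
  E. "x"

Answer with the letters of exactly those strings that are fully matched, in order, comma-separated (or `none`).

A, B, C, E

A. "xy" → match
B. "xx" → match
C. "xxx" → match
D. "y" → no match — must start with "x"
E. "x" → match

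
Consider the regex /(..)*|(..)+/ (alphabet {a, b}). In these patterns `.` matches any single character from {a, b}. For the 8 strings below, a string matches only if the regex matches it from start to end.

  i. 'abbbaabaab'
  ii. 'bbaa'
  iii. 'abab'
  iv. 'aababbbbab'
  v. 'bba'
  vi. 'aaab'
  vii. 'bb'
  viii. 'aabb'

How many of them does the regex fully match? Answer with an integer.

i. 'abbbaabaab' → match
ii. 'bbaa' → match
iii. 'abab' → match
iv. 'aababbbbab' → match
v. 'bba' → no match
vi. 'aaab' → match
vii. 'bb' → match
viii. 'aabb' → match
Total matched: 7

7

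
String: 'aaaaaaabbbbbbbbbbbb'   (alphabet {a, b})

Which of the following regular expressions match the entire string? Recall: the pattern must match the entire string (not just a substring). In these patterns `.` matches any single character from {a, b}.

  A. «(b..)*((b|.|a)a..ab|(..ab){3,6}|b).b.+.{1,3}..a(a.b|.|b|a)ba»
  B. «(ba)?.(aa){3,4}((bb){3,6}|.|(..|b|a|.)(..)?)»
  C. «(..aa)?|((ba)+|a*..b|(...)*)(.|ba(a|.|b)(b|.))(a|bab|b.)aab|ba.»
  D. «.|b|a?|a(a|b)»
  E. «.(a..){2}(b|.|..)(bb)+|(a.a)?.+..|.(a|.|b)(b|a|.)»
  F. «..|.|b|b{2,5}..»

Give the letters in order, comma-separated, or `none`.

B, E

A → no match — must end with 'ba'
B → match
C → no match
D → no match
E → match
F → no match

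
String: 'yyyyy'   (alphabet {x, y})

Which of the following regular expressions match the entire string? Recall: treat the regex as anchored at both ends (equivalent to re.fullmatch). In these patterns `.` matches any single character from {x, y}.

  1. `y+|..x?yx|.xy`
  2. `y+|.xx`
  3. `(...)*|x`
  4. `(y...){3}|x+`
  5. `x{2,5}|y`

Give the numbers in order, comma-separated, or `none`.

1, 2

1 → match
2 → match
3 → no match
4 → no match
5 → no match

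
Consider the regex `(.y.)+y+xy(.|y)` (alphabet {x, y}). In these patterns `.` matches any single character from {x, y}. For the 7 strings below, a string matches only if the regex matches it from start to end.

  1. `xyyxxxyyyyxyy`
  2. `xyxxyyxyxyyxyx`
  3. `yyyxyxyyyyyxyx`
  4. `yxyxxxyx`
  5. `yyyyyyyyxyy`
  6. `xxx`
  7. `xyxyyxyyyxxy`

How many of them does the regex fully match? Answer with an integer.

3

1 → no match
2 → match
3 → match
4. `yxyxxxyx` → no match
5. `yyyyyyyyxyy` → match
6. `xxx` → no match
7. `xyxyyxyyyxxy` → no match
Total matched: 3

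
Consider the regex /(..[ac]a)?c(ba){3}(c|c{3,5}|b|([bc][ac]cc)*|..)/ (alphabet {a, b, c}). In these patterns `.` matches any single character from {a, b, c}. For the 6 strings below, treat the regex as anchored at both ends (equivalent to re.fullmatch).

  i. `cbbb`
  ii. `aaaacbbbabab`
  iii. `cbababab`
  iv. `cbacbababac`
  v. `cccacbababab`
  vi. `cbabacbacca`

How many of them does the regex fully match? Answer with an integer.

2

i → no match
ii → no match
iii → match
iv → no match
v → match
vi → no match
Total matched: 2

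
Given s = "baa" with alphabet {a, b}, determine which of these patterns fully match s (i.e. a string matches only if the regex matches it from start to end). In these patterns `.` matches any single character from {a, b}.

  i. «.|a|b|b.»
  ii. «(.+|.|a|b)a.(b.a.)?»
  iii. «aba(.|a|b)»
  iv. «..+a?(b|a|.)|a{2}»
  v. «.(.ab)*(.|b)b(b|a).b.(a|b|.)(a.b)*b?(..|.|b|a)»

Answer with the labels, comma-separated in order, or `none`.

ii, iv

i → no match
ii → match
iii → no match — must start with "aba"
iv → match
v → no match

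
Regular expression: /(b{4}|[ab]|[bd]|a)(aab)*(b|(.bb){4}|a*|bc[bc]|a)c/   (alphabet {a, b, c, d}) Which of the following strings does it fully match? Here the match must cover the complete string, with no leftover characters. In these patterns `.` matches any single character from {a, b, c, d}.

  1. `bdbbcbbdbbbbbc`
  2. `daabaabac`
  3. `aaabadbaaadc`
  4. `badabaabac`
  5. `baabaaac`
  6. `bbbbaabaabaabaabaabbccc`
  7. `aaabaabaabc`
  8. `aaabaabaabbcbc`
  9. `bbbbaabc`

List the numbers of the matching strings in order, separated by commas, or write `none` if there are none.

1, 2, 5, 6, 7, 8, 9

1 → match
2 → match
3 → no match
4 → no match
5 → match
6 → match
7 → match
8 → match
9 → match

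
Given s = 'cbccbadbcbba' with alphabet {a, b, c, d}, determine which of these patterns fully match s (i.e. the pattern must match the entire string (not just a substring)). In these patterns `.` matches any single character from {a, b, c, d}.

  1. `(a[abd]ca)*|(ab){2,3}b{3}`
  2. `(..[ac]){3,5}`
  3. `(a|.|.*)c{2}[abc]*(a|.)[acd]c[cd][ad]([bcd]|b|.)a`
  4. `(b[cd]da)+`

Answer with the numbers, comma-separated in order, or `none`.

2

1 → no match
2 → match
3 → no match
4 → no match — must start with 'b'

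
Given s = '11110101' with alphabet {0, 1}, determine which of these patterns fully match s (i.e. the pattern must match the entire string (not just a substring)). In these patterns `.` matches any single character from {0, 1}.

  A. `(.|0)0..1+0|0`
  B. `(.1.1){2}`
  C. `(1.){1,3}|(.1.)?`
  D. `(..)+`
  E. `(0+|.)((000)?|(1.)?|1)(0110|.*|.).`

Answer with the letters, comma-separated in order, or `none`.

A → no match
B → match
C → no match
D → match
E → match

B, D, E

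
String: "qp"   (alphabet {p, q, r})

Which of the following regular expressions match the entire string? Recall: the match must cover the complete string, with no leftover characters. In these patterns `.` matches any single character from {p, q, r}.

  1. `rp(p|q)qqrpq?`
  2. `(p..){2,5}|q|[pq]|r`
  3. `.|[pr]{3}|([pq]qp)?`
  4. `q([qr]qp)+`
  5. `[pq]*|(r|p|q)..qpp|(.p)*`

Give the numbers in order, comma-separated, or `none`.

5

1 → no match — must start with "rp"
2 → no match
3 → no match
4 → no match
5 → match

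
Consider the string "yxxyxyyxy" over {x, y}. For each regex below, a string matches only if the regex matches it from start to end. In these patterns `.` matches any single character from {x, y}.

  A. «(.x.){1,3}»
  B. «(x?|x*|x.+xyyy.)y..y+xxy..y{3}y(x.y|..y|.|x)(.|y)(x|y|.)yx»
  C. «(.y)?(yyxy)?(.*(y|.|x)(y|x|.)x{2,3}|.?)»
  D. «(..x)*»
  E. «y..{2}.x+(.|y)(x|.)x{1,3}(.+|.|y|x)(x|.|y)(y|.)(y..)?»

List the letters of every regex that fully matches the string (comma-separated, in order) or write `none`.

A

A → match
B → no match — must end with "yx"
C → no match
D → no match
E → no match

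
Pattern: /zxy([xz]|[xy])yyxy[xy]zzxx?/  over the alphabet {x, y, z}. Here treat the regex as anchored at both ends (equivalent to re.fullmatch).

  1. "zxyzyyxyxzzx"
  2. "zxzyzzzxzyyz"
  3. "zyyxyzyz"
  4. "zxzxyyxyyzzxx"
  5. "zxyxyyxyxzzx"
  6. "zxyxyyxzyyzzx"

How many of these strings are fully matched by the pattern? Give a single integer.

2

1 → match
2 → no match — must start with "zxy"
3 → no match — must start with "zxy"
4 → no match — must start with "zxy"
5 → match
6 → no match
Total matched: 2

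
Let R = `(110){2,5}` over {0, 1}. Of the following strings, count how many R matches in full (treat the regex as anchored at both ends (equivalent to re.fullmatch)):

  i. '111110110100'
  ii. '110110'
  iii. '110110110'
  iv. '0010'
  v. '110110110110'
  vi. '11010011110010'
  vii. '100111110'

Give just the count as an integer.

3

i. '111110110100' → no match — must start with '110'
ii. '110110' → match
iii. '110110110' → match
iv. '0010' → no match — must start with '110'
v. '110110110110' → match
vi → no match — must end with '110'
vii. '100111110' → no match — must start with '110'
Total matched: 3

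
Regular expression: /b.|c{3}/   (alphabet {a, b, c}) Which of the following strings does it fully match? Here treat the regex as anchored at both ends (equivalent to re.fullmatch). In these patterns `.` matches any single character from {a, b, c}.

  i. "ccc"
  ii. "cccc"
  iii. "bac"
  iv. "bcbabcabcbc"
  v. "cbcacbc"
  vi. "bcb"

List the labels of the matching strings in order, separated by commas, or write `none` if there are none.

i

i → match
ii → no match
iii → no match
iv → no match
v → no match
vi → no match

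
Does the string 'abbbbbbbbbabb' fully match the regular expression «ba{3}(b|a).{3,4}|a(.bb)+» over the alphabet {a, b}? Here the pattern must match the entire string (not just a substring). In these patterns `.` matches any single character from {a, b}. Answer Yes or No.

Yes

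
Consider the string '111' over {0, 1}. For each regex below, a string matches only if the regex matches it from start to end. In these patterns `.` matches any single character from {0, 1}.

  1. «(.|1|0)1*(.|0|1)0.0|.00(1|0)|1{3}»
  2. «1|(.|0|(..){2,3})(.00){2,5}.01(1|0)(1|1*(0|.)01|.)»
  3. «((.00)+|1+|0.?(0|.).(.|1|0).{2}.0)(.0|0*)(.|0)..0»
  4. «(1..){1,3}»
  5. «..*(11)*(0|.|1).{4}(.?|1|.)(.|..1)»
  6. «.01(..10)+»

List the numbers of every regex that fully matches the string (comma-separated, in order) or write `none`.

1, 4

1 → match
2 → no match
3 → no match — must end with '0'
4 → match
5 → no match
6 → no match — must end with '10'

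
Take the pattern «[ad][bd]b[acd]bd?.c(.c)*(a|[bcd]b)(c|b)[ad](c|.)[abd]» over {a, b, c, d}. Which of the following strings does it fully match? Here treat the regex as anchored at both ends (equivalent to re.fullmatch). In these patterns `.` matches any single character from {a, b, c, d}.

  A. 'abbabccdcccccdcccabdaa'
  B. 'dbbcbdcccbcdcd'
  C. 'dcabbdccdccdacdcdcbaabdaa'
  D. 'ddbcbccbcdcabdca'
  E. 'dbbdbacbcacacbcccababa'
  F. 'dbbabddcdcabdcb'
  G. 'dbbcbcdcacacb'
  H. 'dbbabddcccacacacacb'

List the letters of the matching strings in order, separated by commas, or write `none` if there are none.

A → match
B → match
C → no match
D → match
E → match
F → match
G → no match
H → match

A, B, D, E, F, H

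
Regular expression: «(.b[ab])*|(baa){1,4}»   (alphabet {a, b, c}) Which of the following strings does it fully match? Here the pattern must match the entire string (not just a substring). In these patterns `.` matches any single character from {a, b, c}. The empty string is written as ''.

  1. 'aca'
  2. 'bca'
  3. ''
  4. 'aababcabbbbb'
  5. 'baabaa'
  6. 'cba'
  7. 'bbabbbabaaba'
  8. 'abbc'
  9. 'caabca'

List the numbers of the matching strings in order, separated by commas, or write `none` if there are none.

1 → no match
2 → no match
3 → match
4 → no match
5 → match
6 → match
7 → match
8 → no match
9 → no match

3, 5, 6, 7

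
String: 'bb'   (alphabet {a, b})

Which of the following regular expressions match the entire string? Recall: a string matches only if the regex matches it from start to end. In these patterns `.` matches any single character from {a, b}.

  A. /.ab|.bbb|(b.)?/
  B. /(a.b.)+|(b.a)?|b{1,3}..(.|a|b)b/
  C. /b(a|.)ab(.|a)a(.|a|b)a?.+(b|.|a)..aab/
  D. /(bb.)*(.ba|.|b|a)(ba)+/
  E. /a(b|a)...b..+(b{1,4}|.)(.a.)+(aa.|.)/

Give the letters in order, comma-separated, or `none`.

A

A → match
B → no match
C → no match — must end with 'aab'
D → no match — must end with 'ba'
E → no match — must start with 'a'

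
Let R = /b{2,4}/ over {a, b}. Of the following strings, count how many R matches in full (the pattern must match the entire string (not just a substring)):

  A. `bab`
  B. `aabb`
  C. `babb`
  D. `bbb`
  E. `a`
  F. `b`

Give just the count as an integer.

1

A → no match
B → no match — must start with `b`
C → no match
D → match
E → no match — must start with `b`
F → no match
Total matched: 1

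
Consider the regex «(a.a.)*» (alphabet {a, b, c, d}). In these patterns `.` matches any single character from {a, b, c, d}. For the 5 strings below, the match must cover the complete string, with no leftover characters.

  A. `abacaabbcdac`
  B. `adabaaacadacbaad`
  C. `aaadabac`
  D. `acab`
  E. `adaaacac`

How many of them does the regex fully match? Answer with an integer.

A → no match
B → no match
C → match
D → match
E → match
Total matched: 3

3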